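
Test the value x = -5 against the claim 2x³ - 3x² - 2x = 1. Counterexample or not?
Substitute x = -5 into the relation:
x = -5: LHS = 2·(-5)³ - 3·(-5)² - 2·(-5) = -315; -315 = 1 — FAILS

Since the claim fails at x = -5, this value is a counterexample.

Answer: Yes, x = -5 is a counterexample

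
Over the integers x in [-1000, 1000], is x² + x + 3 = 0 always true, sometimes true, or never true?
Over all integers in [-1000, 1000], LHS − RHS is always positive; it is smallest at x = 0, where it equals 3:
x = 0: LHS = 0² + 0 + 3 = 3; 3 = 0 — FAILS
At the ends of the range:
x = -1000: LHS = (-1000)² + (-1000) + 3 = 999003; 999003 = 0 — FAILS
x = 1000: LHS = 1000² + 1000 + 3 = 1001003; 1001003 = 0 — FAILS
Hence LHS − RHS is never 0, i.e. the two sides are never equal, so the claimed relation (=) fails for every integer in [-1000, 1000].

No integer in the range satisfies it.

Answer: Never true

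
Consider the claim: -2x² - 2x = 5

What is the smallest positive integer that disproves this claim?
Testing positive integers:
x = 1: LHS = -2·1² - 2·1 = -4; -4 = 5 — FAILS  ← smallest positive counterexample

Answer: x = 1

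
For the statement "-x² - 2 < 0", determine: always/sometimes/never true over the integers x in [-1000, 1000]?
Over all integers in [-1000, 1000], LHS − RHS is largest at x = 0, where it equals -2:
x = 0: LHS = -0² - 2 = -2; -2 < 0 — holds
At the ends of the range:
x = -1000: LHS = -(-1000)² - 2 = -1000002; -1000002 < 0 — holds
x = 1000: LHS = -1000² - 2 = -1000002; -1000002 < 0 — holds
Hence LHS − RHS is never zero or positive, i.e. LHS < RHS throughout, so the relation holds for every integer in [-1000, 1000].

No counterexample exists.

Answer: Always true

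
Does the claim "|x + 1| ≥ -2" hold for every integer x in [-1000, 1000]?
An absolute value is never negative, so the left side is ≥ 0 for every x, while the right side is -2. Tightest case in [-1000, 1000] is x = -1:
x = -1: LHS = |(-1) + 1| = |0| = 0; 0 ≥ -2 — holds
Hence LHS − RHS is never negative, i.e. LHS ≥ RHS throughout, so the relation holds for every integer in [-1000, 1000].

No counterexample exists.

Answer: True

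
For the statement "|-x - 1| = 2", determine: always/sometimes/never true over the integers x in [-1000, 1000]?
Holds at x = 1: LHS = |-1 - 1| = |-2| = 2; 2 = 2 — holds
Fails at x = 0: LHS = |-0 - 1| = |-1| = 1; 1 = 2 — FAILS
It is satisfied by some integers in the range but not all.

Answer: Sometimes true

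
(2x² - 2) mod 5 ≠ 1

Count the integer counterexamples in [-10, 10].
Counterexamples in [-10, 10]: {-8, -7, -3, -2, 2, 3, 7, 8}.

Counting them gives 8 values.

Answer: 8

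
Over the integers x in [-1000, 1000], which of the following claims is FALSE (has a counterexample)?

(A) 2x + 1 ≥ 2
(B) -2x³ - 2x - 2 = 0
(A) x = 0: LHS = 2·0 + 1 = 1; 1 ≥ 2 — FAILS
(B) x = 0: LHS = -2·0³ - 2·0 - 2 = -2; -2 = 0 — FAILS

Answer: Both A and B are false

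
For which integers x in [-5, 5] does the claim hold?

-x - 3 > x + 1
Holds for: {-5, -4, -3}
Fails for: {-2, -1, 0, 1, 2, 3, 4, 5}

Answer: {-5, -4, -3}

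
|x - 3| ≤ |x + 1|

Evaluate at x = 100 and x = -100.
x = 100: LHS = |100 - 3| = |97| = 97, RHS = |100 + 1| = |101| = 101; 97 ≤ 101 — holds
x = -100: LHS = |(-100) - 3| = |-103| = 103, RHS = |(-100) + 1| = |-99| = 99; 103 ≤ 99 — FAILS

Answer: Partially: holds for x = 100, fails for x = -100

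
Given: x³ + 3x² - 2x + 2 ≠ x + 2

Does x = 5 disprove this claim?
Substitute x = 5 into the relation:
x = 5: LHS = 5³ + 3·5² - 2·5 + 2 = 192, RHS = 5 + 2 = 7; 192 ≠ 7 — holds

The claim holds here, so x = 5 is not a counterexample. (A counterexample exists elsewhere, e.g. x = 0.)

Answer: No, x = 5 is not a counterexample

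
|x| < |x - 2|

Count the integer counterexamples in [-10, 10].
Counterexamples in [-10, 10]: {1, 2, 3, 4, 5, 6, 7, 8, 9, 10}.

Counting them gives 10 values.

Answer: 10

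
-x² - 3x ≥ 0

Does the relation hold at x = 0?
x = 0: LHS = -0² - 3·0 = 0; 0 ≥ 0 — holds

The relation is satisfied at x = 0.

Answer: Yes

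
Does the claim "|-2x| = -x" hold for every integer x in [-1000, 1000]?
The claim fails at x = 1:
x = 1: LHS = |-2·1| = |-2| = 2; 2 = -1 — FAILS

Because a single integer refutes it, the statement is false.

Answer: False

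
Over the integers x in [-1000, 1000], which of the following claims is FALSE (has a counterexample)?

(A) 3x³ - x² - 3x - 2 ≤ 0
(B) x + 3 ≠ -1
(A) x = 2: LHS = 3·2³ - 2² - 3·2 - 2 = 12; 12 ≤ 0 — FAILS
(B) x = -4: LHS = (-4) + 3 = -1; -1 ≠ -1 — FAILS

Answer: Both A and B are false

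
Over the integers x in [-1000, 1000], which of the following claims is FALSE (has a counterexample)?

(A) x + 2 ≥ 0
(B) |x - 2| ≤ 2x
(A) x = -3: LHS = (-3) + 2 = -1; -1 ≥ 0 — FAILS
(B) x = 0: LHS = |0 - 2| = |-2| = 2, RHS = 2·0 = 0; 2 ≤ 0 — FAILS

Answer: Both A and B are false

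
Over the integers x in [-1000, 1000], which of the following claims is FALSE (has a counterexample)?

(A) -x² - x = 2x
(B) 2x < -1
(A) x = 1: LHS = -1² - 1 = -2, RHS = 2·1 = 2; -2 = 2 — FAILS
(B) x = 0: LHS = 2·0 = 0; 0 < -1 — FAILS

Answer: Both A and B are false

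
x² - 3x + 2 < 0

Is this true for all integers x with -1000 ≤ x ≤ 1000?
The claim fails at x = 0:
x = 0: LHS = 0² - 3·0 + 2 = 2; 2 < 0 — FAILS

Because a single integer refutes it, the statement is false.

Answer: False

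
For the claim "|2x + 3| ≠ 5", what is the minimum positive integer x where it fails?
Testing positive integers:
x = 1: LHS = |2·1 + 3| = |5| = 5; 5 ≠ 5 — FAILS  ← smallest positive counterexample

Answer: x = 1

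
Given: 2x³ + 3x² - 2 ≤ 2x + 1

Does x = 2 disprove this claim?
Substitute x = 2 into the relation:
x = 2: LHS = 2·2³ + 3·2² - 2 = 26, RHS = 2·2 + 1 = 5; 26 ≤ 5 — FAILS

Since the claim fails at x = 2, this value is a counterexample.

Answer: Yes, x = 2 is a counterexample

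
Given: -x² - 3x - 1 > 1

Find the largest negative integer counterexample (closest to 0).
Testing negative integers from -1 downward:
x = -1: LHS = -(-1)² - 3·(-1) - 1 = 1; 1 > 1 — FAILS  ← closest negative counterexample to 0

Answer: x = -1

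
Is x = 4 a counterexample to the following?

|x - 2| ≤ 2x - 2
Substitute x = 4 into the relation:
x = 4: LHS = |4 - 2| = |2| = 2, RHS = 2·4 - 2 = 6; 2 ≤ 6 — holds

The claim holds here, so x = 4 is not a counterexample. (A counterexample exists elsewhere, e.g. x = 0.)

Answer: No, x = 4 is not a counterexample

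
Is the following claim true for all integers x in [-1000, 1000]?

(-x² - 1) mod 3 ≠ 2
The claim fails at x = 0:
x = 0: LHS = (-0² - 1) mod 3 = (-1) mod 3 = 2; 2 ≠ 2 — FAILS

Because a single integer refutes it, the statement is false.

Answer: False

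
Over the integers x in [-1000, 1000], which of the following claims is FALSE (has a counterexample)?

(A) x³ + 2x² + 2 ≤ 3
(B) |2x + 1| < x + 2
(A) x = 1: LHS = 1³ + 2·1² + 2 = 5; 5 ≤ 3 — FAILS
(B) x = 1: LHS = |2·1 + 1| = |3| = 3, RHS = 1 + 2 = 3; 3 < 3 — FAILS

Answer: Both A and B are false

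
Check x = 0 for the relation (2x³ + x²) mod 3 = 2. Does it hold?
x = 0: LHS = (2·0³ + 0²) mod 3 = 0 mod 3 = 0; 0 = 2 — FAILS

The relation fails at x = 0, so x = 0 is a counterexample.

Answer: No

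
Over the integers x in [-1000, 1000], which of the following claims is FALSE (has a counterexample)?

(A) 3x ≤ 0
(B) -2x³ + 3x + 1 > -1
(A) x = 1: LHS = 3·1 = 3; 3 ≤ 0 — FAILS
(B) x = 2: LHS = -2·2³ + 3·2 + 1 = -9; -9 > -1 — FAILS

Answer: Both A and B are false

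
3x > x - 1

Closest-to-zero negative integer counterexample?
Testing negative integers from -1 downward:
x = -1: LHS = 3·(-1) = -3, RHS = (-1) - 1 = -2; -3 > -2 — FAILS  ← closest negative counterexample to 0

Answer: x = -1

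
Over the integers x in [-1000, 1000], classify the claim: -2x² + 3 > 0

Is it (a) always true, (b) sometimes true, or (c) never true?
Holds at x = 0: LHS = -2·0² + 3 = 3; 3 > 0 — holds
Fails at x = 2: LHS = -2·2² + 3 = -5; -5 > 0 — FAILS
It is satisfied by some integers in the range but not all.

Answer: Sometimes true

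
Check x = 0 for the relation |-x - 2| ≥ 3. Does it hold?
x = 0: LHS = |-0 - 2| = |-2| = 2; 2 ≥ 3 — FAILS

The relation fails at x = 0, so x = 0 is a counterexample.

Answer: No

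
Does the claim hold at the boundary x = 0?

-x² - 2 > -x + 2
x = 0: LHS = -0² - 2 = -2, RHS = -0 + 2 = 2; -2 > 2 — FAILS

The relation fails at x = 0, so x = 0 is a counterexample.

Answer: No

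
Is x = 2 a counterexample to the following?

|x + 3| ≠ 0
Substitute x = 2 into the relation:
x = 2: LHS = |2 + 3| = |5| = 5; 5 ≠ 0 — holds

The claim holds here, so x = 2 is not a counterexample. (A counterexample exists elsewhere, e.g. x = -3.)

Answer: No, x = 2 is not a counterexample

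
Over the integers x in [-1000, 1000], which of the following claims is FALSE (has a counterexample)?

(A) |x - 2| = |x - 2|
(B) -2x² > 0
(A) LHS − RHS = 0 at every integer in [-1000, 1000]; the two sides always agree. For instance:
x = -1000: LHS = |(-1000) - 2| = |-1002| = 1002, RHS = |(-1000) - 2| = |-1002| = 1002; 1002 = 1002 — holds
x = 0: LHS = |0 - 2| = |-2| = 2, RHS = |0 - 2| = |-2| = 2; 2 = 2 — holds
x = 1000: LHS = |1000 - 2| = |998| = 998, RHS = |1000 - 2| = |998| = 998; 998 = 998 — holds
The sides are never unequal, so the relation holds for every integer in [-1000, 1000].

(B) x = 0: LHS = -2·0² = 0; 0 > 0 — FAILS

Only (B) has a counterexample.

Answer: B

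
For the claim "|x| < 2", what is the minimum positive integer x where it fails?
Testing positive integers:
x = 1: LHS = |1| = 1; 1 < 2 — holds
x = 2: LHS = |2| = 2; 2 < 2 — FAILS  ← smallest positive counterexample

Answer: x = 2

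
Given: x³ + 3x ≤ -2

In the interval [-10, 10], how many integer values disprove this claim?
Counterexamples in [-10, 10]: {0, 1, 2, 3, 4, 5, 6, 7, 8, 9, 10}.

Counting them gives 11 values.

Answer: 11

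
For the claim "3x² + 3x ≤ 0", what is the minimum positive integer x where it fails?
Testing positive integers:
x = 1: LHS = 3·1² + 3·1 = 6; 6 ≤ 0 — FAILS  ← smallest positive counterexample

Answer: x = 1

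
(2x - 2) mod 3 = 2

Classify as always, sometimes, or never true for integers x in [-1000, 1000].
Holds at x = -1: LHS = (2·(-1) - 2) mod 3 = (-4) mod 3 = 2; 2 = 2 — holds
Fails at x = 0: LHS = (2·0 - 2) mod 3 = (-2) mod 3 = 1; 1 = 2 — FAILS
It is satisfied by some integers in the range but not all.

Answer: Sometimes true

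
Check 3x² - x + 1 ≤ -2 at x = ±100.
x = 100: LHS = 3·100² - 100 + 1 = 29901; 29901 ≤ -2 — FAILS
x = -100: LHS = 3·(-100)² - (-100) + 1 = 30101; 30101 ≤ -2 — FAILS

Answer: No, fails for both x = 100 and x = -100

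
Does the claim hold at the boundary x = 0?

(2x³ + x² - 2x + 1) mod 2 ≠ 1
x = 0: LHS = (2·0³ + 0² - 2·0 + 1) mod 2 = 1 mod 2 = 1; 1 ≠ 1 — FAILS

The relation fails at x = 0, so x = 0 is a counterexample.

Answer: No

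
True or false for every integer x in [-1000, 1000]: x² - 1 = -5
The claim fails at x = 0:
x = 0: LHS = 0² - 1 = -1; -1 = -5 — FAILS

Because a single integer refutes it, the statement is false.

Answer: False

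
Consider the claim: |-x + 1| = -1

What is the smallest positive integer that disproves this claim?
Testing positive integers:
x = 1: LHS = |-1 + 1| = |0| = 0; 0 = -1 — FAILS  ← smallest positive counterexample

Answer: x = 1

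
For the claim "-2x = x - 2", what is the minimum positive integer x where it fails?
Testing positive integers:
x = 1: LHS = -2·1 = -2, RHS = 1 - 2 = -1; -2 = -1 — FAILS  ← smallest positive counterexample

Answer: x = 1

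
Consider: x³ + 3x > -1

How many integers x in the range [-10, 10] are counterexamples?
Counterexamples in [-10, 10]: {-10, -9, -8, -7, -6, -5, -4, -3, -2, -1}.

Counting them gives 10 values.

Answer: 10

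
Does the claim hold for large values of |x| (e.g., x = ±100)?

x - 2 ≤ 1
x = 100: LHS = 100 - 2 = 98; 98 ≤ 1 — FAILS
x = -100: LHS = (-100) - 2 = -102; -102 ≤ 1 — holds

Answer: Partially: fails for x = 100, holds for x = -100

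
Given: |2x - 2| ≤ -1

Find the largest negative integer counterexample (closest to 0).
Testing negative integers from -1 downward:
x = -1: LHS = |2·(-1) - 2| = |-4| = 4; 4 ≤ -1 — FAILS  ← closest negative counterexample to 0

Answer: x = -1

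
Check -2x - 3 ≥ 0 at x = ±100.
x = 100: LHS = -2·100 - 3 = -203; -203 ≥ 0 — FAILS
x = -100: LHS = -2·(-100) - 3 = 197; 197 ≥ 0 — holds

Answer: Partially: fails for x = 100, holds for x = -100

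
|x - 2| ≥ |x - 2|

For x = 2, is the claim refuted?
Substitute x = 2 into the relation:
x = 2: LHS = |2 - 2| = |0| = 0, RHS = |2 - 2| = |0| = 0; 0 ≥ 0 — holds

The relation holds at x = 2, so it is not a counterexample.

Answer: No, x = 2 is not a counterexample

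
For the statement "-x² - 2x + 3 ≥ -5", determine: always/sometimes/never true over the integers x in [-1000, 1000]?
Holds at x = 0: LHS = -0² - 2·0 + 3 = 3; 3 ≥ -5 — holds
Fails at x = 3: LHS = -3² - 2·3 + 3 = -12; -12 ≥ -5 — FAILS
It is satisfied by some integers in the range but not all.

Answer: Sometimes true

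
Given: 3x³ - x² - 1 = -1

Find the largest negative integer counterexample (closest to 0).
Testing negative integers from -1 downward:
x = -1: LHS = 3·(-1)³ - (-1)² - 1 = -5; -5 = -1 — FAILS  ← closest negative counterexample to 0

Answer: x = -1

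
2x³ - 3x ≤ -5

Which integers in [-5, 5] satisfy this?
Holds for: {-5, -4, -3, -2}
Fails for: {-1, 0, 1, 2, 3, 4, 5}

Answer: {-5, -4, -3, -2}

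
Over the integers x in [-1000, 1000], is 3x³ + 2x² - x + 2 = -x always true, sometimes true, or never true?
Track d = LHS − RHS over the integers in [-1000, 1000]. Equality would need d = 0, but d changes sign only between consecutive integers, jumping over 0:
x = -2: LHS = 3·(-2)³ + 2·(-2)² - (-2) + 2 = -12, RHS = -(-2) = 2; -12 = 2 — FAILS  (d = -14)
x = -1: LHS = 3·(-1)³ + 2·(-1)² - (-1) + 2 = 2, RHS = -(-1) = 1; 2 = 1 — FAILS  (d = 1)
Away from these crossings d keeps a constant sign, and checking every integer in [-1000, 1000] confirms d ≠ 0 throughout. Hence the two sides are never equal, so the claimed relation (=) fails for every integer in [-1000, 1000].

No integer in the range satisfies it.

Answer: Never true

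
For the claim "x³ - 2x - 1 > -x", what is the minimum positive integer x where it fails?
Testing positive integers:
x = 1: LHS = 1³ - 2·1 - 1 = -2; -2 > -1 — FAILS  ← smallest positive counterexample

Answer: x = 1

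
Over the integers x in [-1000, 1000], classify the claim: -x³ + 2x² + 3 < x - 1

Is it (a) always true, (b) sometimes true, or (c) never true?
Holds at x = 3: LHS = -3³ + 2·3² + 3 = -6, RHS = 3 - 1 = 2; -6 < 2 — holds
Fails at x = 0: LHS = -0³ + 2·0² + 3 = 3, RHS = 0 - 1 = -1; 3 < -1 — FAILS
It is satisfied by some integers in the range but not all.

Answer: Sometimes true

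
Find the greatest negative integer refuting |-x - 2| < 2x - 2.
Testing negative integers from -1 downward:
x = -1: LHS = |-(-1) - 2| = |-1| = 1, RHS = 2·(-1) - 2 = -4; 1 < -4 — FAILS  ← closest negative counterexample to 0

Answer: x = -1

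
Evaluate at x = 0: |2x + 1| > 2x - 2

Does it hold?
x = 0: LHS = |2·0 + 1| = |1| = 1, RHS = 2·0 - 2 = -2; 1 > -2 — holds

The relation is satisfied at x = 0.

Answer: Yes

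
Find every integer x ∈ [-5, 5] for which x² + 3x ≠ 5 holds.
Track d = LHS − RHS over the integers in [-5, 5]. Equality would need d = 0, but d changes sign only between consecutive integers, jumping over 0:
x = -5: LHS = (-5)² + 3·(-5) = 10; 10 ≠ 5 — holds  (d = 5)
x = -4: LHS = (-4)² + 3·(-4) = 4; 4 ≠ 5 — holds  (d = -1)
x = 1: LHS = 1² + 3·1 = 4; 4 ≠ 5 — holds  (d = -1)
x = 2: LHS = 2² + 3·2 = 10; 10 ≠ 5 — holds  (d = 5)
Away from these crossings d keeps a constant sign, and checking every integer in [-5, 5] confirms d ≠ 0 throughout. Hence the two sides are never equal, so the relation holds for every integer in [-5, 5].

Answer: All integers in [-5, 5]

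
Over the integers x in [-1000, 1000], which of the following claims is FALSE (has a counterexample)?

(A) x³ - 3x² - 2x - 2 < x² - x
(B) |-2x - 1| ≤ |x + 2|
(A) x = 5: LHS = 5³ - 3·5² - 2·5 - 2 = 38, RHS = 5² - 5 = 20; 38 < 20 — FAILS
(B) x = 2: LHS = |-2·2 - 1| = |-5| = 5, RHS = |2 + 2| = |4| = 4; 5 ≤ 4 — FAILS

Answer: Both A and B are false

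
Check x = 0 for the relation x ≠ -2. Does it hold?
x = 0: 0 ≠ -2 — holds

The relation is satisfied at x = 0.

Answer: Yes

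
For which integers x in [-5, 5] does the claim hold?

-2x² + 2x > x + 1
Over all integers in [-5, 5], LHS − RHS is largest at x = 0, where it equals -1:
x = 0: LHS = -2·0² + 2·0 = 0, RHS = 0 + 1 = 1; 0 > 1 — FAILS
At the ends of the range:
x = -5: LHS = -2·(-5)² + 2·(-5) = -60, RHS = (-5) + 1 = -4; -60 > -4 — FAILS
x = 5: LHS = -2·5² + 2·5 = -40, RHS = 5 + 1 = 6; -40 > 6 — FAILS
Hence LHS − RHS is never positive, i.e. LHS ≤ RHS throughout, so the claimed relation (>) fails for every integer in [-5, 5].

Answer: None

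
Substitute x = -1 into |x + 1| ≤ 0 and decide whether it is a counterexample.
Substitute x = -1 into the relation:
x = -1: LHS = |(-1) + 1| = |0| = 0; 0 ≤ 0 — holds

The claim holds here, so x = -1 is not a counterexample. (A counterexample exists elsewhere, e.g. x = 0.)

Answer: No, x = -1 is not a counterexample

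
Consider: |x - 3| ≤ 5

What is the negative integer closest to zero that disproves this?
Testing negative integers from -1 downward:
x = -1: LHS = |(-1) - 3| = |-4| = 4; 4 ≤ 5 — holds
x = -2: LHS = |(-2) - 3| = |-5| = 5; 5 ≤ 5 — holds
x = -3: LHS = |(-3) - 3| = |-6| = 6; 6 ≤ 5 — FAILS  ← closest negative counterexample to 0

Answer: x = -3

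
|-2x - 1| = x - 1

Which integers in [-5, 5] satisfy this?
Over all integers in [-5, 5], LHS − RHS is always positive; it is smallest at x = 0, where it equals 2:
x = 0: LHS = |-2·0 - 1| = |-1| = 1, RHS = 0 - 1 = -1; 1 = -1 — FAILS
At the ends of the range:
x = -5: LHS = |-2·(-5) - 1| = |9| = 9, RHS = (-5) - 1 = -6; 9 = -6 — FAILS
x = 5: LHS = |-2·5 - 1| = |-11| = 11, RHS = 5 - 1 = 4; 11 = 4 — FAILS
Hence LHS − RHS is never 0, i.e. the two sides are never equal, so the claimed relation (=) fails for every integer in [-5, 5].

Answer: None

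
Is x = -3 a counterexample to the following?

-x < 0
Substitute x = -3 into the relation:
x = -3: LHS = -(-3) = 3; 3 < 0 — FAILS

Since the claim fails at x = -3, this value is a counterexample.

Answer: Yes, x = -3 is a counterexample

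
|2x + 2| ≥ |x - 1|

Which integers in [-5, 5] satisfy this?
Holds for: {-5, -4, -3, 0, 1, 2, 3, 4, 5}
Fails for: {-2, -1}

Answer: {-5, -4, -3, 0, 1, 2, 3, 4, 5}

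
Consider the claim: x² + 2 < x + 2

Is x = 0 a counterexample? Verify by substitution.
Substitute x = 0 into the relation:
x = 0: LHS = 0² + 2 = 2, RHS = 0 + 2 = 2; 2 < 2 — FAILS

Since the claim fails at x = 0, this value is a counterexample.

Answer: Yes, x = 0 is a counterexample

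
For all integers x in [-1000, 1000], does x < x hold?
The claim fails at x = 0:
x = 0: 0 < 0 — FAILS

Because a single integer refutes it, the statement is false.

Answer: False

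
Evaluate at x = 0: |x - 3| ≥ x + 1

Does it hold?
x = 0: LHS = |0 - 3| = |-3| = 3, RHS = 0 + 1 = 1; 3 ≥ 1 — holds

The relation is satisfied at x = 0.

Answer: Yes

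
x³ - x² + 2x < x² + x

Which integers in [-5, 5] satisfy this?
Holds for: {-5, -4, -3, -2, -1}
Fails for: {0, 1, 2, 3, 4, 5}

Answer: {-5, -4, -3, -2, -1}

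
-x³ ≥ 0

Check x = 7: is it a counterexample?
Substitute x = 7 into the relation:
x = 7: LHS = -7³ = -343; -343 ≥ 0 — FAILS

Since the claim fails at x = 7, this value is a counterexample.

Answer: Yes, x = 7 is a counterexample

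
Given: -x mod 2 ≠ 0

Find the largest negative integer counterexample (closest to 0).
Testing negative integers from -1 downward:
x = -1: LHS = (-(-1)) mod 2 = 1 mod 2 = 1; 1 ≠ 0 — holds
x = -2: LHS = (-(-2)) mod 2 = 2 mod 2 = 0; 0 ≠ 0 — FAILS  ← closest negative counterexample to 0

Answer: x = -2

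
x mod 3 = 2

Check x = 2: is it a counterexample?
Substitute x = 2 into the relation:
x = 2: LHS = 2 mod 3 = 2; 2 = 2 — holds

The claim holds here, so x = 2 is not a counterexample. (A counterexample exists elsewhere, e.g. x = 0.)

Answer: No, x = 2 is not a counterexample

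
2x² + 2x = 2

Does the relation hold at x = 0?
x = 0: LHS = 2·0² + 2·0 = 0; 0 = 2 — FAILS

The relation fails at x = 0, so x = 0 is a counterexample.

Answer: No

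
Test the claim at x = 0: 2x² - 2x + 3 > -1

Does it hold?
x = 0: LHS = 2·0² - 2·0 + 3 = 3; 3 > -1 — holds

The relation is satisfied at x = 0.

Answer: Yes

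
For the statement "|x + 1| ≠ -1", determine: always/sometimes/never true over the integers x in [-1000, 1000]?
An absolute value is never negative, so the left side is ≥ 0 for every x, while the right side is -1. Tightest case in [-1000, 1000] is x = -1:
x = -1: LHS = |(-1) + 1| = |0| = 0; 0 ≠ -1 — holds
Hence LHS − RHS is never 0, i.e. the two sides are never equal, so the relation holds for every integer in [-1000, 1000].

No counterexample exists.

Answer: Always true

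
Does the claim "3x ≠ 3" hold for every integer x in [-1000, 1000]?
The claim fails at x = 1:
x = 1: LHS = 3·1 = 3; 3 ≠ 3 — FAILS

Because a single integer refutes it, the statement is false.

Answer: False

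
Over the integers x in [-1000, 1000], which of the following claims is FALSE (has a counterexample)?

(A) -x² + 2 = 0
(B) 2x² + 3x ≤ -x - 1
(A) x = 0: LHS = -0² + 2 = 2; 2 = 0 — FAILS
(B) x = 0: LHS = 2·0² + 3·0 = 0, RHS = -0 - 1 = -1; 0 ≤ -1 — FAILS

Answer: Both A and B are false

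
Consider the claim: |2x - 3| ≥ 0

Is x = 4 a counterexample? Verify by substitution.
Substitute x = 4 into the relation:
x = 4: LHS = |2·4 - 3| = |5| = 5; 5 ≥ 0 — holds

The relation holds at x = 4, so it is not a counterexample.

Answer: No, x = 4 is not a counterexample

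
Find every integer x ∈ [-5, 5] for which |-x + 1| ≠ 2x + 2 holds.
Track d = LHS − RHS over the integers in [-5, 5]. Equality would need d = 0, but d changes sign only between consecutive integers, jumping over 0:
x = -1: LHS = |-(-1) + 1| = |2| = 2, RHS = 2·(-1) + 2 = 0; 2 ≠ 0 — holds  (d = 2)
x = 0: LHS = |-0 + 1| = |1| = 1, RHS = 2·0 + 2 = 2; 1 ≠ 2 — holds  (d = -1)
Away from these crossings d keeps a constant sign, and checking every integer in [-5, 5] confirms d ≠ 0 throughout. Hence the two sides are never equal, so the relation holds for every integer in [-5, 5].

Answer: All integers in [-5, 5]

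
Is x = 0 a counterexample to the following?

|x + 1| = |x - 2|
Substitute x = 0 into the relation:
x = 0: LHS = |0 + 1| = |1| = 1, RHS = |0 - 2| = |-2| = 2; 1 = 2 — FAILS

Since the claim fails at x = 0, this value is a counterexample.

Answer: Yes, x = 0 is a counterexample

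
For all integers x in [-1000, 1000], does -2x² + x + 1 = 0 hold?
The claim fails at x = 0:
x = 0: LHS = -2·0² + 0 + 1 = 1; 1 = 0 — FAILS

Because a single integer refutes it, the statement is false.

Answer: False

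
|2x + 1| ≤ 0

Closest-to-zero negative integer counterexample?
Testing negative integers from -1 downward:
x = -1: LHS = |2·(-1) + 1| = |-1| = 1; 1 ≤ 0 — FAILS  ← closest negative counterexample to 0

Answer: x = -1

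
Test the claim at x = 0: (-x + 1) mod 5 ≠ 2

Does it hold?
x = 0: LHS = (-0 + 1) mod 5 = 1 mod 5 = 1; 1 ≠ 2 — holds

The relation is satisfied at x = 0.

Answer: Yes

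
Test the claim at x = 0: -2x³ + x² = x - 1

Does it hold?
x = 0: LHS = -2·0³ + 0² = 0, RHS = 0 - 1 = -1; 0 = -1 — FAILS

The relation fails at x = 0, so x = 0 is a counterexample.

Answer: No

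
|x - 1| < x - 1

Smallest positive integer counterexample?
Testing positive integers:
x = 1: LHS = |1 - 1| = |0| = 0, RHS = 1 - 1 = 0; 0 < 0 — FAILS  ← smallest positive counterexample

Answer: x = 1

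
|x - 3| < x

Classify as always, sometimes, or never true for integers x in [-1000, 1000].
Holds at x = 2: LHS = |2 - 3| = |-1| = 1; 1 < 2 — holds
Fails at x = 0: LHS = |0 - 3| = |-3| = 3; 3 < 0 — FAILS
It is satisfied by some integers in the range but not all.

Answer: Sometimes true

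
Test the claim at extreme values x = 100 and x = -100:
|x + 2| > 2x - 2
x = 100: LHS = |100 + 2| = |102| = 102, RHS = 2·100 - 2 = 198; 102 > 198 — FAILS
x = -100: LHS = |(-100) + 2| = |-98| = 98, RHS = 2·(-100) - 2 = -202; 98 > -202 — holds

Answer: Partially: fails for x = 100, holds for x = -100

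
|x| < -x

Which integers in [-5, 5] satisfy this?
Over all integers in [-5, 5], LHS − RHS is smallest at x = 0, where it equals 0:
x = 0: LHS = |0| = 0, RHS = -0 = 0; 0 < 0 — FAILS
At the ends of the range:
x = -5: LHS = |-5| = 5, RHS = -(-5) = 5; 5 < 5 — FAILS
x = 5: LHS = |5| = 5; 5 < -5 — FAILS
Hence LHS − RHS is never negative, i.e. LHS ≥ RHS throughout, so the claimed relation (<) fails for every integer in [-5, 5].

Answer: None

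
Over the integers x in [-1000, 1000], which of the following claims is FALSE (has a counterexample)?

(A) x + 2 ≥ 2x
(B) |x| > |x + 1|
(A) x = 3: LHS = 3 + 2 = 5, RHS = 2·3 = 6; 5 ≥ 6 — FAILS
(B) x = 0: LHS = |0| = 0, RHS = |0 + 1| = |1| = 1; 0 > 1 — FAILS

Answer: Both A and B are false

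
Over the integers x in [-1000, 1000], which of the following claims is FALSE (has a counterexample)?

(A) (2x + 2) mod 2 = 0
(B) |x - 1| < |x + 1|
(A) For a polynomial with integer coefficients, its value mod 2 depends only on x mod 2, so it suffices to check one representative of each residue class, x = 0, 1:
x = 0: LHS = (2·0 + 2) mod 2 = 2 mod 2 = 0; 0 = 0 — holds
x = 1: LHS = (2·1 + 2) mod 2 = 4 mod 2 = 0; 0 = 0 — holds
The relation holds in every residue class, so the relation holds for every integer in [-1000, 1000].

(B) x = 0: LHS = |0 - 1| = |-1| = 1, RHS = |0 + 1| = |1| = 1; 1 < 1 — FAILS

Only (B) has a counterexample.

Answer: B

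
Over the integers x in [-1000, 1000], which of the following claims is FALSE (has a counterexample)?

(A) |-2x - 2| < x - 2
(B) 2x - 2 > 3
(A) x = 0: LHS = |-2·0 - 2| = |-2| = 2, RHS = 0 - 2 = -2; 2 < -2 — FAILS
(B) x = 0: LHS = 2·0 - 2 = -2; -2 > 3 — FAILS

Answer: Both A and B are false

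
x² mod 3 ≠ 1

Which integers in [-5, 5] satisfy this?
Holds for: {-3, 0, 3}
Fails for: {-5, -4, -2, -1, 1, 2, 4, 5}

Answer: {-3, 0, 3}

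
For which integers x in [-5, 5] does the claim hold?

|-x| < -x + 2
Holds for: {-5, -4, -3, -2, -1, 0}
Fails for: {1, 2, 3, 4, 5}

Answer: {-5, -4, -3, -2, -1, 0}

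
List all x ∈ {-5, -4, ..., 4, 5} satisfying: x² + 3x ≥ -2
Over all integers in [-5, 5], LHS − RHS is smallest at x = -1, where it equals 0:
x = -1: LHS = (-1)² + 3·(-1) = -2; -2 ≥ -2 — holds
At the ends of the range:
x = -5: LHS = (-5)² + 3·(-5) = 10; 10 ≥ -2 — holds
x = 5: LHS = 5² + 3·5 = 40; 40 ≥ -2 — holds
Hence LHS − RHS is never negative, i.e. LHS ≥ RHS throughout, so the relation holds for every integer in [-5, 5].

Answer: All integers in [-5, 5]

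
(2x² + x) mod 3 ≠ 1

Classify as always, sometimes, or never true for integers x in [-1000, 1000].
Holds at x = 0: LHS = (2·0² + 0) mod 3 = 0 mod 3 = 0; 0 ≠ 1 — holds
Fails at x = -1: LHS = (2·(-1)² + (-1)) mod 3 = 1 mod 3 = 1; 1 ≠ 1 — FAILS
It is satisfied by some integers in the range but not all.

Answer: Sometimes true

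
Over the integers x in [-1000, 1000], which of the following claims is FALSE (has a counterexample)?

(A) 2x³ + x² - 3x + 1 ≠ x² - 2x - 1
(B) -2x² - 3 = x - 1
(A) Track d = LHS − RHS over the integers in [-1000, 1000]. Equality would need d = 0, but d changes sign only between consecutive integers, jumping over 0:
x = -2: LHS = 2·(-2)³ + (-2)² - 3·(-2) + 1 = -5, RHS = (-2)² - 2·(-2) - 1 = 7; -5 ≠ 7 — holds  (d = -12)
x = -1: LHS = 2·(-1)³ + (-1)² - 3·(-1) + 1 = 3, RHS = (-1)² - 2·(-1) - 1 = 2; 3 ≠ 2 — holds  (d = 1)
Away from these crossings d keeps a constant sign, and checking every integer in [-1000, 1000] confirms d ≠ 0 throughout. Hence the two sides are never equal, so the relation holds for every integer in [-1000, 1000].

(B) x = 0: LHS = -2·0² - 3 = -3, RHS = 0 - 1 = -1; -3 = -1 — FAILS

Only (B) has a counterexample.

Answer: B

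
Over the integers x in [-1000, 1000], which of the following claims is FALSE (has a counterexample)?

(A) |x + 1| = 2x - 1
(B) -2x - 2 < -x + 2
(A) x = 0: LHS = |0 + 1| = |1| = 1, RHS = 2·0 - 1 = -1; 1 = -1 — FAILS
(B) x = -4: LHS = -2·(-4) - 2 = 6, RHS = -(-4) + 2 = 6; 6 < 6 — FAILS

Answer: Both A and B are false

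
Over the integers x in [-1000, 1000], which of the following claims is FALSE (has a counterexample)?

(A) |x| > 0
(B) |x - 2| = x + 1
(A) x = 0: LHS = |0| = 0; 0 > 0 — FAILS
(B) x = 0: LHS = |0 - 2| = |-2| = 2, RHS = 0 + 1 = 1; 2 = 1 — FAILS

Answer: Both A and B are false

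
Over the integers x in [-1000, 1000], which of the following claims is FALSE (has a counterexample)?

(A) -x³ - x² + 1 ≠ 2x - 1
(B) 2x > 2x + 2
(A) Track d = LHS − RHS over the integers in [-1000, 1000]. Equality would need d = 0, but d changes sign only between consecutive integers, jumping over 0:
x = 0: LHS = -0³ - 0² + 1 = 1, RHS = 2·0 - 1 = -1; 1 ≠ -1 — holds  (d = 2)
x = 1: LHS = -1³ - 1² + 1 = -1, RHS = 2·1 - 1 = 1; -1 ≠ 1 — holds  (d = -2)
Away from these crossings d keeps a constant sign, and checking every integer in [-1000, 1000] confirms d ≠ 0 throughout. Hence the two sides are never equal, so the relation holds for every integer in [-1000, 1000].

(B) x = 0: LHS = 2·0 = 0, RHS = 2·0 + 2 = 2; 0 > 2 — FAILS

Only (B) has a counterexample.

Answer: B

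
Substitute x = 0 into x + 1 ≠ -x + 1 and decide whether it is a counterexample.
Substitute x = 0 into the relation:
x = 0: LHS = 0 + 1 = 1, RHS = -0 + 1 = 1; 1 ≠ 1 — FAILS

Since the claim fails at x = 0, this value is a counterexample.

Answer: Yes, x = 0 is a counterexample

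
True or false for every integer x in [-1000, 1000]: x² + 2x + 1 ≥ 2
The claim fails at x = 0:
x = 0: LHS = 0² + 2·0 + 1 = 1; 1 ≥ 2 — FAILS

Because a single integer refutes it, the statement is false.

Answer: False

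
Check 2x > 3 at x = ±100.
x = 100: LHS = 2·100 = 200; 200 > 3 — holds
x = -100: LHS = 2·(-100) = -200; -200 > 3 — FAILS

Answer: Partially: holds for x = 100, fails for x = -100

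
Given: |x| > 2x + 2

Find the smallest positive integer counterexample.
Testing positive integers:
x = 1: LHS = |1| = 1, RHS = 2·1 + 2 = 4; 1 > 4 — FAILS  ← smallest positive counterexample

Answer: x = 1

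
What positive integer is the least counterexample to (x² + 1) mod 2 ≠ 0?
Testing positive integers:
x = 1: LHS = (1² + 1) mod 2 = 2 mod 2 = 0; 0 ≠ 0 — FAILS  ← smallest positive counterexample

Answer: x = 1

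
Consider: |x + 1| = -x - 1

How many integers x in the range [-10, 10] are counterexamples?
Counterexamples in [-10, 10]: {0, 1, 2, 3, 4, 5, 6, 7, 8, 9, 10}.

Counting them gives 11 values.

Answer: 11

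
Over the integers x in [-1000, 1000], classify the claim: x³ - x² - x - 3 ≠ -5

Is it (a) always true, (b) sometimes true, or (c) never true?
Track d = LHS − RHS over the integers in [-1000, 1000]. Equality would need d = 0, but d changes sign only between consecutive integers, jumping over 0:
x = -2: LHS = (-2)³ - (-2)² - (-2) - 3 = -13; -13 ≠ -5 — holds  (d = -8)
x = -1: LHS = (-1)³ - (-1)² - (-1) - 3 = -4; -4 ≠ -5 — holds  (d = 1)
Away from these crossings d keeps a constant sign, and checking every integer in [-1000, 1000] confirms d ≠ 0 throughout. Hence the two sides are never equal, so the relation holds for every integer in [-1000, 1000].

No counterexample exists.

Answer: Always true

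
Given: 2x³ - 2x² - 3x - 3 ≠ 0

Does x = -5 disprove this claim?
Substitute x = -5 into the relation:
x = -5: LHS = 2·(-5)³ - 2·(-5)² - 3·(-5) - 3 = -288; -288 ≠ 0 — holds

The relation holds at x = -5, so it is not a counterexample.

Answer: No, x = -5 is not a counterexample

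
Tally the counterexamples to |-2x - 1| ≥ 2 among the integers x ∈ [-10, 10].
Counterexamples in [-10, 10]: {-1, 0}.

Counting them gives 2 values.

Answer: 2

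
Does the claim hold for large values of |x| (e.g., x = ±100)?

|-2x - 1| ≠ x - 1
x = 100: LHS = |-2·100 - 1| = |-201| = 201, RHS = 100 - 1 = 99; 201 ≠ 99 — holds
x = -100: LHS = |-2·(-100) - 1| = |199| = 199, RHS = (-100) - 1 = -101; 199 ≠ -101 — holds

Answer: Yes, holds for both x = 100 and x = -100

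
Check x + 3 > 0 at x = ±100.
x = 100: LHS = 100 + 3 = 103; 103 > 0 — holds
x = -100: LHS = (-100) + 3 = -97; -97 > 0 — FAILS

Answer: Partially: holds for x = 100, fails for x = -100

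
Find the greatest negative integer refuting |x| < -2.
Testing negative integers from -1 downward:
x = -1: LHS = |-1| = 1; 1 < -2 — FAILS  ← closest negative counterexample to 0

Answer: x = -1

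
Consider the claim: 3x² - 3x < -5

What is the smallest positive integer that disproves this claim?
Testing positive integers:
x = 1: LHS = 3·1² - 3·1 = 0; 0 < -5 — FAILS  ← smallest positive counterexample

Answer: x = 1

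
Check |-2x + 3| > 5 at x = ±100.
x = 100: LHS = |-2·100 + 3| = |-197| = 197; 197 > 5 — holds
x = -100: LHS = |-2·(-100) + 3| = |203| = 203; 203 > 5 — holds

Answer: Yes, holds for both x = 100 and x = -100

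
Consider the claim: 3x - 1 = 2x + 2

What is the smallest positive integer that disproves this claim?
Testing positive integers:
x = 1: LHS = 3·1 - 1 = 2, RHS = 2·1 + 2 = 4; 2 = 4 — FAILS  ← smallest positive counterexample

Answer: x = 1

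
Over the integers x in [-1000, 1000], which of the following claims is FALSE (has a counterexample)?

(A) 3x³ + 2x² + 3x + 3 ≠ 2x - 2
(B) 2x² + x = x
(A) Track d = LHS − RHS over the integers in [-1000, 1000]. Equality would need d = 0, but d changes sign only between consecutive integers, jumping over 0:
x = -2: LHS = 3·(-2)³ + 2·(-2)² + 3·(-2) + 3 = -19, RHS = 2·(-2) - 2 = -6; -19 ≠ -6 — holds  (d = -13)
x = -1: LHS = 3·(-1)³ + 2·(-1)² + 3·(-1) + 3 = -1, RHS = 2·(-1) - 2 = -4; -1 ≠ -4 — holds  (d = 3)
Away from these crossings d keeps a constant sign, and checking every integer in [-1000, 1000] confirms d ≠ 0 throughout. Hence the two sides are never equal, so the relation holds for every integer in [-1000, 1000].

(B) x = 1: LHS = 2·1² + 1 = 3; 3 = 1 — FAILS

Only (B) has a counterexample.

Answer: B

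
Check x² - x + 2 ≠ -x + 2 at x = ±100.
x = 100: LHS = 100² - 100 + 2 = 9902, RHS = -100 + 2 = -98; 9902 ≠ -98 — holds
x = -100: LHS = (-100)² - (-100) + 2 = 10102, RHS = -(-100) + 2 = 102; 10102 ≠ 102 — holds

Answer: Yes, holds for both x = 100 and x = -100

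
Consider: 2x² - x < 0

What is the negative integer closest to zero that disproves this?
Testing negative integers from -1 downward:
x = -1: LHS = 2·(-1)² - (-1) = 3; 3 < 0 — FAILS  ← closest negative counterexample to 0

Answer: x = -1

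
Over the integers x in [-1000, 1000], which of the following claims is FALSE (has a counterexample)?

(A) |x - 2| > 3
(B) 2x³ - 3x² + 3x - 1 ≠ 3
(A) x = 0: LHS = |0 - 2| = |-2| = 2; 2 > 3 — FAILS

(B) Track d = LHS − RHS over the integers in [-1000, 1000]. Equality would need d = 0, but d changes sign only between consecutive integers, jumping over 0:
x = 1: LHS = 2·1³ - 3·1² + 3·1 - 1 = 1; 1 ≠ 3 — holds  (d = -2)
x = 2: LHS = 2·2³ - 3·2² + 3·2 - 1 = 9; 9 ≠ 3 — holds  (d = 6)
Away from these crossings d keeps a constant sign, and checking every integer in [-1000, 1000] confirms d ≠ 0 throughout. Hence the two sides are never equal, so the relation holds for every integer in [-1000, 1000].

Only (A) has a counterexample.

Answer: A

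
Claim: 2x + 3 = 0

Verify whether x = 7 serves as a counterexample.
Substitute x = 7 into the relation:
x = 7: LHS = 2·7 + 3 = 17; 17 = 0 — FAILS

Since the claim fails at x = 7, this value is a counterexample.

Answer: Yes, x = 7 is a counterexample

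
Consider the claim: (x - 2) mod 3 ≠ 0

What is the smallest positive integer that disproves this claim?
Testing positive integers:
x = 1: LHS = (1 - 2) mod 3 = (-1) mod 3 = 2; 2 ≠ 0 — holds
x = 2: LHS = (2 - 2) mod 3 = 0 mod 3 = 0; 0 ≠ 0 — FAILS  ← smallest positive counterexample

Answer: x = 2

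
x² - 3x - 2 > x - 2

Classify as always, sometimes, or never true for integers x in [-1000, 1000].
Holds at x = -1: LHS = (-1)² - 3·(-1) - 2 = 2, RHS = (-1) - 2 = -3; 2 > -3 — holds
Fails at x = 0: LHS = 0² - 3·0 - 2 = -2, RHS = 0 - 2 = -2; -2 > -2 — FAILS
It is satisfied by some integers in the range but not all.

Answer: Sometimes true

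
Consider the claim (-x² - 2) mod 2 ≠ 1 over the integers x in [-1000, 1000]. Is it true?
The claim fails at x = 1:
x = 1: LHS = (-1² - 2) mod 2 = (-3) mod 2 = 1; 1 ≠ 1 — FAILS

Because a single integer refutes it, the statement is false.

Answer: False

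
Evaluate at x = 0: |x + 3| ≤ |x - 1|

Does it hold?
x = 0: LHS = |0 + 3| = |3| = 3, RHS = |0 - 1| = |-1| = 1; 3 ≤ 1 — FAILS

The relation fails at x = 0, so x = 0 is a counterexample.

Answer: No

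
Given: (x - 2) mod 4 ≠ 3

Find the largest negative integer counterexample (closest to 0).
Testing negative integers from -1 downward:
x = -1: LHS = ((-1) - 2) mod 4 = (-3) mod 4 = 1; 1 ≠ 3 — holds
x = -2: LHS = ((-2) - 2) mod 4 = (-4) mod 4 = 0; 0 ≠ 3 — holds
x = -3: LHS = ((-3) - 2) mod 4 = (-5) mod 4 = 3; 3 ≠ 3 — FAILS  ← closest negative counterexample to 0

Answer: x = -3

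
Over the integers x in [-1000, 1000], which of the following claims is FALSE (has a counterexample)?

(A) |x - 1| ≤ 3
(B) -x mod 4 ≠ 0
(A) x = -3: LHS = |(-3) - 1| = |-4| = 4; 4 ≤ 3 — FAILS
(B) x = 0: LHS = (-0) mod 4 = 0 mod 4 = 0; 0 ≠ 0 — FAILS

Answer: Both A and B are false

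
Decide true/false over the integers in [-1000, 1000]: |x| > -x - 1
Over all integers in [-1000, 1000], LHS − RHS is smallest at x = 0, where it equals 1:
x = 0: LHS = |0| = 0, RHS = -0 - 1 = -1; 0 > -1 — holds
At the ends of the range:
x = -1000: LHS = |-1000| = 1000, RHS = -(-1000) - 1 = 999; 1000 > 999 — holds
x = 1000: LHS = |1000| = 1000, RHS = -1000 - 1 = -1001; 1000 > -1001 — holds
Hence LHS − RHS is never zero or negative, i.e. LHS > RHS throughout, so the relation holds for every integer in [-1000, 1000].

No counterexample exists.

Answer: True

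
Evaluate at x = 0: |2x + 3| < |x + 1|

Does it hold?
x = 0: LHS = |2·0 + 3| = |3| = 3, RHS = |0 + 1| = |1| = 1; 3 < 1 — FAILS

The relation fails at x = 0, so x = 0 is a counterexample.

Answer: No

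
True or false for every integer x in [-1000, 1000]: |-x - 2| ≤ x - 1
The claim fails at x = 0:
x = 0: LHS = |-0 - 2| = |-2| = 2, RHS = 0 - 1 = -1; 2 ≤ -1 — FAILS

Because a single integer refutes it, the statement is false.

Answer: False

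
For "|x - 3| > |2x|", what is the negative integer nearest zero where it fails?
Testing negative integers from -1 downward:
x = -1: LHS = |(-1) - 3| = |-4| = 4, RHS = |2·(-1)| = |-2| = 2; 4 > 2 — holds
x = -2: LHS = |(-2) - 3| = |-5| = 5, RHS = |2·(-2)| = |-4| = 4; 5 > 4 — holds
x = -3: LHS = |(-3) - 3| = |-6| = 6, RHS = |2·(-3)| = |-6| = 6; 6 > 6 — FAILS  ← closest negative counterexample to 0

Answer: x = -3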